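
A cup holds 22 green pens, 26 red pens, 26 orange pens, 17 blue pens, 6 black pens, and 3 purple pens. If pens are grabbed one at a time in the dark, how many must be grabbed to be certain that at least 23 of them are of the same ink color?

93

In the worst case we take at most 22 of each ink color, but all 17 blue, all 6 black, and all 3 purple (fewer than 22), giving 22 + 22 + 22 + 17 + 6 + 3 = 92.
One more pen then forces some ink color to 23, so 92 + 1 = 93.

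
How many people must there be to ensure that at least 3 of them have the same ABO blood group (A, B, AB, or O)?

There are 4 ABO blood groups acting as pigeonholes.
With 4 × 2 = 8 people we could place exactly 2 in each, with no class reaching 3.
One more forces some class to hold 3, so 8 + 1 = 9.

9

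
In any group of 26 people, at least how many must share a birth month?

3

There are 12 months of the year, which serve as the pigeonholes.
If each of the 12 months of the year held at most 2, the total would be at most 12 × 2 = 24 < 26, a contradiction.
So at least one holds ⌈26/12⌉ = 3.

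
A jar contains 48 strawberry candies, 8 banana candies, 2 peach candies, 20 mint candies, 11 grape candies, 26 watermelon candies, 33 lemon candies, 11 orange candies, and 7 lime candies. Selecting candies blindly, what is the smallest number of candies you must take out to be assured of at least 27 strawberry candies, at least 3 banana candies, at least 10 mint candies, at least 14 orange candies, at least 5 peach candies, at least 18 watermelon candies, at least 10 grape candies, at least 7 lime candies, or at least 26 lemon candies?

108

Each of the 9 flavors has its own threshold; avoid all of them simultaneously.
The worst case stops just short of every target: 26 strawberry, 2 banana, all 2 peach, 9 mint, 9 grape, 17 watermelon, 25 lemon, all 11 orange, 6 lime — 26 + 2 + 2 + 9 + 9 + 17 + 25 + 11 + 6 = 107 candies.
One more candy must push some flavor to its target, so 107 + 1 = 108.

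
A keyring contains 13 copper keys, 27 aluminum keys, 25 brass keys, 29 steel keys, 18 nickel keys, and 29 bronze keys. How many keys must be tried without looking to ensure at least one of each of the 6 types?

The hardest type to obtain is copper: we could draw every other key first — 141 − 13 = 128 keys — without a single copper one.
The next draw must be copper, so 128 + 1 = 129.

129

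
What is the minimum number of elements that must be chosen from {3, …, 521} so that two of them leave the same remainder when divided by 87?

Group the integers by remainder mod 87; there are 87 residue classes, each nonempty in this range.
Choosing one from each class (87 integers) avoids any shared remainder.
One more choice must repeat a class, so two differ by a multiple of 87. Hence 87 + 1 = 88.

88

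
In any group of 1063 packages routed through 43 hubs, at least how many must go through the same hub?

25

If each of the 43 hubs held at most 24, the total would be at most 43 × 24 = 1032 < 1063, a contradiction.
So at least one holds ⌈1063/43⌉ = 25.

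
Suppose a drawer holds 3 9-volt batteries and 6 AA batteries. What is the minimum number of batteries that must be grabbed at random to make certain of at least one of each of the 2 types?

The hardest type to obtain is 9-volt: we could draw every other battery first — 9 − 3 = 6 batteries — without a single 9-volt one.
The next draw must be 9-volt, so 6 + 1 = 7.

7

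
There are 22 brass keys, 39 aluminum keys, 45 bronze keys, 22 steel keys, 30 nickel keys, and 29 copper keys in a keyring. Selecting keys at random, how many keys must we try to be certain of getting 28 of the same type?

Treat the 6 types as pigeonholes.
In the worst case we take at most 27 of each type, but all 22 brass and all 22 steel (fewer than 27), giving 22 + 27 + 27 + 22 + 27 + 27 = 152.
One more key then forces some type to 28, so 152 + 1 = 153.

153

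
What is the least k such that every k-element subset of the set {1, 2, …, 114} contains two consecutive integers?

58

Partition {1, …, 114} into 57 pairs: {1,2}, {3,4}, …, {113,114}.
Choosing 57 integers — say the 57 even numbers 2, 4, …, 114 — takes one from each pair and avoids the property.
Choosing 58 forces two into the same pair by pigeonhole, and those are consecutive. So 58.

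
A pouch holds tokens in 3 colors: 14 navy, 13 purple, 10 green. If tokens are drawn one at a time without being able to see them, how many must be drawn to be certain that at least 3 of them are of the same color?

Treat the 3 colors as pigeonholes.
The worst case takes 2 tokens of each color without reaching 3 of any: 3 × 2 = 6.
The next token must bring some color to 3, so 6 + 1 = 7.

7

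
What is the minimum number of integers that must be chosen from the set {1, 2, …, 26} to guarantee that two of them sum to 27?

14

Partition {1, …, 26} into 13 pairs: {1,26}, {2,25}, …, {13,14}.
Choosing 13 integers — say the integers 1 through 13 — takes one from each pair and avoids the property.
Choosing 14 forces two into the same pair by pigeonhole, and those sum to 27. So 14.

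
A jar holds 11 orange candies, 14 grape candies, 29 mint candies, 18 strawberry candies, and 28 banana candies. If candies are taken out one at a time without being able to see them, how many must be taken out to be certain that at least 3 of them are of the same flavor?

The worst case takes 2 candies of each flavor without reaching 3 of any: 5 × 2 = 10.
The next candy must bring some flavor to 3, so 10 + 1 = 11.

11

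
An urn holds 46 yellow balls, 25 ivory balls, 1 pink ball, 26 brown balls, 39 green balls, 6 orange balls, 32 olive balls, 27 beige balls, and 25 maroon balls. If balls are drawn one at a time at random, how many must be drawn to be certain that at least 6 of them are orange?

227

The worst case draws every non-orange ball first: 46 + 25 + 1 + 26 + 39 + 32 + 27 + 25 = 221.
The next 6 draws are then forced to be orange, giving 221 + 6 = 227.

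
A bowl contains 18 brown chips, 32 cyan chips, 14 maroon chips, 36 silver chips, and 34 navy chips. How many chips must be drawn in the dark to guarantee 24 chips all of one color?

102

In the worst case we take at most 23 of each color, but all 18 brown and all 14 maroon (fewer than 23), giving 18 + 23 + 14 + 23 + 23 = 101.
One more chip then forces some color to 24, so 101 + 1 = 102.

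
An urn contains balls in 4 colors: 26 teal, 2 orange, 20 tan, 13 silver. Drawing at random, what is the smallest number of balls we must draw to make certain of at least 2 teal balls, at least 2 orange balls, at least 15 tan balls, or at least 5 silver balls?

21

Each of the 4 colors has its own threshold; avoid all of them simultaneously.
The worst case stops just short of every target: 1 teal, 1 orange, 14 tan, 4 silver — 1 + 1 + 14 + 4 = 20 balls.
One more ball must push some color to its target, so 20 + 1 = 21.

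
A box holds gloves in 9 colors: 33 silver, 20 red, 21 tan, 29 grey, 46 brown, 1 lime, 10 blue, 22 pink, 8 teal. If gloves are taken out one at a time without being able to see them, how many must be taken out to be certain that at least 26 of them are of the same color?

Treat the 9 colors as pigeonholes.
In the worst case we take at most 25 of each color, but all 20 red, all 21 tan, all 1 lime, all 10 blue, all 22 pink, and all 8 teal (fewer than 25), giving 25 + 20 + 21 + 25 + 25 + 1 + 10 + 22 + 8 = 157.
One more glove then forces some color to 26, so 157 + 1 = 158.

158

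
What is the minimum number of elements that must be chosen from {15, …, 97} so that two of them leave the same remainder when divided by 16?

17

Group the integers by remainder mod 16; there are 16 residue classes, each nonempty in this range.
Choosing one from each class (16 integers) avoids any shared remainder.
One more choice must repeat a class, so two differ by a multiple of 16. Hence 16 + 1 = 17.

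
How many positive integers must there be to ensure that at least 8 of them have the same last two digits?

There are 100 possible two-digit endings acting as pigeonholes.
With 100 × 7 = 700 positive integers we could place exactly 7 in each, with no class reaching 8.
One more forces some class to hold 8, so 700 + 1 = 701.

701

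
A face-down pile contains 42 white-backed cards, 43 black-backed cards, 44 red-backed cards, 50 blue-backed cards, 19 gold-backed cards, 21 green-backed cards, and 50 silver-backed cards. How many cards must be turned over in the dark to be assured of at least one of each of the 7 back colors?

The hardest back color to obtain is gold-backed: we could draw every other card first — 269 − 19 = 250 cards — without a single gold-backed one.
The next draw must be gold-backed, so 250 + 1 = 251.

251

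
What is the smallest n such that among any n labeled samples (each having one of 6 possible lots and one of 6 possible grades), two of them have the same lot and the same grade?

There are 6 × 6 = 36 (lot, grade) combinations acting as pigeonholes.
With 36 labeled samples we could place one in each, avoiding any repeat.
One more forces some (lot, grade) pair to hold 2, so 36 + 1 = 37.

37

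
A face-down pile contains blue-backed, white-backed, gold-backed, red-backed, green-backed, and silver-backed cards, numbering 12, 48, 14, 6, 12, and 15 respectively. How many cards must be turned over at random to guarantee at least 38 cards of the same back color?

Treat the 6 back colors as pigeonholes.
In the worst case we take at most 37 of each back color, but all 12 blue-backed, all 14 gold-backed, all 6 red-backed, all 12 green-backed, and all 15 silver-backed (fewer than 37), giving 12 + 37 + 14 + 6 + 12 + 15 = 96.
One more card then forces some back color to 38, so 96 + 1 = 97.

97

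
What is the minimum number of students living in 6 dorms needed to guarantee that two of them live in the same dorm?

7

There are 6 dorms acting as pigeonholes.
With 6 students we could place one in each, avoiding any repeat.
One more forces some class to hold 2, so 6 + 1 = 7.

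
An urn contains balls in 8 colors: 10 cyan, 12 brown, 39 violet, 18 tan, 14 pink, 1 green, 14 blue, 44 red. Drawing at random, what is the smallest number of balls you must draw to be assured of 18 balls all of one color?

103

Treat the 8 colors as pigeonholes.
In the worst case we take at most 17 of each color, but all 10 cyan, all 12 brown, all 14 pink, all 1 green, and all 14 blue (fewer than 17), giving 10 + 12 + 17 + 17 + 14 + 1 + 14 + 17 = 102.
One more ball then forces some color to 18, so 102 + 1 = 103.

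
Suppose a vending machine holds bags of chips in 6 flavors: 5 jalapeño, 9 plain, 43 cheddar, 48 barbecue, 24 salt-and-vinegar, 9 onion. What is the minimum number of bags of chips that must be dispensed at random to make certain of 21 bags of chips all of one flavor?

In the worst case we take at most 20 of each flavor, but all 5 jalapeño, all 9 plain, and all 9 onion (fewer than 20), giving 5 + 9 + 20 + 20 + 20 + 9 = 83.
One more bag of chips then forces some flavor to 21, so 83 + 1 = 84.

84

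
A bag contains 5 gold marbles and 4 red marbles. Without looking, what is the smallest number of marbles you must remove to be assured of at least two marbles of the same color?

3

Treat the 2 colors as pigeonholes.
The worst case takes 1 marble of each color without reaching 2 of any: 2 × 1 = 2.
The next marble must bring some color to 2, so 2 + 1 = 3.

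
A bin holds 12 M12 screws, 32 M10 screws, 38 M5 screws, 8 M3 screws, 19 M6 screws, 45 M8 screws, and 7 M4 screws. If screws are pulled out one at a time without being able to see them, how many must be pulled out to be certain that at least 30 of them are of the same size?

134

In the worst case we take at most 29 of each size, but all 12 M12, all 8 M3, all 19 M6, and all 7 M4 (fewer than 29), giving 12 + 29 + 29 + 8 + 19 + 29 + 7 = 133.
One more screw then forces some size to 30, so 133 + 1 = 134.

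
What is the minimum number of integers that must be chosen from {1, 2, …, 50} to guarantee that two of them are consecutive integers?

Partition {1, …, 50} into 25 pairs: {1,2}, {3,4}, …, {49,50}.
Choosing 25 integers — say the 25 even numbers 2, 4, …, 50 — takes one from each pair and avoids the property.
Choosing 26 forces two into the same pair by pigeonhole, and those are consecutive. So 26.

26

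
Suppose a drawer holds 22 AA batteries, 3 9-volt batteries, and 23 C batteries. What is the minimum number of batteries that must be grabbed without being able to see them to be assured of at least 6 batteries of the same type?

In the worst case we take at most 5 of each type, but all 3 9-volt (fewer than 5), giving 5 + 3 + 5 = 13.
One more battery then forces some type to 6, so 13 + 1 = 14.

14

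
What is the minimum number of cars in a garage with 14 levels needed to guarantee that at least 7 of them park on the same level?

There are 14 levels acting as pigeonholes.
With 14 × 6 = 84 cars we could place exactly 6 in each, with no class reaching 7.
One more forces some class to hold 7, so 84 + 1 = 85.

85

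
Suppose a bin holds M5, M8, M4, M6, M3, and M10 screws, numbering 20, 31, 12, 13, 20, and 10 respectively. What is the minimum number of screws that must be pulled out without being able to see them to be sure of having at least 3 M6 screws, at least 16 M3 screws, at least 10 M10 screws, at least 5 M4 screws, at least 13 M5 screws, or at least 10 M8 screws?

Each of the 6 sizes has its own threshold; avoid all of them simultaneously.
The worst case stops just short of every target: 12 M5, 9 M8, 4 M4, 2 M6, 15 M3, 9 M10 — 12 + 9 + 4 + 2 + 15 + 9 = 51 screws.
One more screw must push some size to its target, so 51 + 1 = 52.

52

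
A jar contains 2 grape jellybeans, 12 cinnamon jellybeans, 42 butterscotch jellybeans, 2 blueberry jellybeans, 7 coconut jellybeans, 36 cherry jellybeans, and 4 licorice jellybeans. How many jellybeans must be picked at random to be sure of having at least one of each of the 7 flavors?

104

The hardest flavor to obtain is grape: we could draw every other jellybean first — 105 − 2 = 103 jellybeans — without a single grape one.
The next draw must be grape, so 103 + 1 = 104.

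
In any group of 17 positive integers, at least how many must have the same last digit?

The 17 positive integers fall into 10 possible last digits.
If each of the 10 possible last digits held at most 1, the total would be at most 10 × 1 = 10 < 17, a contradiction.
So at least one holds ⌈17/10⌉ = 2.

2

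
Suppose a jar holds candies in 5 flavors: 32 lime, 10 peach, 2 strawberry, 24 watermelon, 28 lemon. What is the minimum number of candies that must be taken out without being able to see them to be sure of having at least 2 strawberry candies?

96

The worst case draws every non-strawberry candy first: 32 + 10 + 24 + 28 = 94.
The next 2 draws are then forced to be strawberry, giving 94 + 2 = 96.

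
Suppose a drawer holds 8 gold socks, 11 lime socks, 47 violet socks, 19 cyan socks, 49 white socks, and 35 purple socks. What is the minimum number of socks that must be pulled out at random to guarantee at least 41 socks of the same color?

Treat the 6 colors as pigeonholes.
In the worst case we take at most 40 of each color, but all 8 gold, all 11 lime, all 19 cyan, and all 35 purple (fewer than 40), giving 8 + 11 + 40 + 19 + 40 + 35 = 153.
One more sock then forces some color to 41, so 153 + 1 = 154.

154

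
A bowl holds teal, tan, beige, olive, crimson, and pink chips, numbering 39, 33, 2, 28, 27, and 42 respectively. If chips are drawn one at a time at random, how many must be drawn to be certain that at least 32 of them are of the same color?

In the worst case we take at most 31 of each color, but all 2 beige, all 28 olive, and all 27 crimson (fewer than 31), giving 31 + 31 + 2 + 28 + 27 + 31 = 150.
One more chip then forces some color to 32, so 150 + 1 = 151.

151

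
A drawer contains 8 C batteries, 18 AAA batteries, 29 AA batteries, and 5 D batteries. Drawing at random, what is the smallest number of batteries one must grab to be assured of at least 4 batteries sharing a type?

13

Treat the 4 types as pigeonholes.
The worst case takes 3 batteries of each type without reaching 4 of any: 4 × 3 = 12.
The next battery must bring some type to 4, so 12 + 1 = 13.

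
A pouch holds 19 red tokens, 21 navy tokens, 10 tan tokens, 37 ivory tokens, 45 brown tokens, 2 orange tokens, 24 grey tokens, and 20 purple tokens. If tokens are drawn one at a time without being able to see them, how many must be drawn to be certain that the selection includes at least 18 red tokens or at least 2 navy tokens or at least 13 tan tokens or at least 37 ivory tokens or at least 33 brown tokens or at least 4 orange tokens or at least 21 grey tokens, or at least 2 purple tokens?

The worst case stops just short of every target: 17 red, 1 navy, all 10 tan, 36 ivory, 32 brown, all 2 orange, 20 grey, 1 purple — 17 + 1 + 10 + 36 + 32 + 2 + 20 + 1 = 119 tokens.
One more token must push some color to its target, so 119 + 1 = 120.

120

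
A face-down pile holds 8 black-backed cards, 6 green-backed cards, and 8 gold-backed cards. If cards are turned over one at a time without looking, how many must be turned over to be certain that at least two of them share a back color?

4

The worst case takes 1 card of each back color without reaching 2 of any: 3 × 1 = 3.
The next card must bring some back color to 2, so 3 + 1 = 4.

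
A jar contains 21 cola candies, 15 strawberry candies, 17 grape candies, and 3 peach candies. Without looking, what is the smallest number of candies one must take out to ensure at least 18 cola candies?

53

To avoid cola candies as long as possible, exhaust the other 3 flavors first.
The worst case draws every non-cola candy first: 15 + 17 + 3 = 35.
The next 18 draws are then forced to be cola, giving 35 + 18 = 53.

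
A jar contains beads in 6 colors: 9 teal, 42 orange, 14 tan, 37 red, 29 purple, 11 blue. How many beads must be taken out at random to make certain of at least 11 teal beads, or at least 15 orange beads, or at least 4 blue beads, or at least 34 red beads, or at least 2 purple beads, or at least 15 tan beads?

Each of the 6 colors has its own threshold; avoid all of them simultaneously.
The worst case stops just short of every target: all 9 teal, 14 orange, 14 tan, 33 red, 1 purple, 3 blue — 9 + 14 + 14 + 33 + 1 + 3 = 74 beads.
One more bead must push some color to its target, so 74 + 1 = 75.

75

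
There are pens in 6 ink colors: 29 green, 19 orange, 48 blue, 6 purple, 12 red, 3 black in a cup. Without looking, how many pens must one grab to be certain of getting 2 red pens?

The worst case draws every non-red pen first: 29 + 19 + 48 + 6 + 3 = 105.
The next 2 draws are then forced to be red, giving 105 + 2 = 107.

107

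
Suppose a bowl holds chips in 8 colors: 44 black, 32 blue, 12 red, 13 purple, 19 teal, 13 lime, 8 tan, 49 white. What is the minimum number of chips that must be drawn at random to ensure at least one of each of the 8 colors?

183

The hardest color to obtain is tan: we could draw every other chip first — 190 − 8 = 182 chips — without a single tan one.
The next draw must be tan, so 182 + 1 = 183.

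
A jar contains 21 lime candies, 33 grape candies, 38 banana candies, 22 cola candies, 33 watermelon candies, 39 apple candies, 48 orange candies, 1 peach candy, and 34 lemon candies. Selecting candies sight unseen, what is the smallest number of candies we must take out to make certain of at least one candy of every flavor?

269

The hardest flavor to obtain is peach: we could draw every other candy first — 269 − 1 = 268 candies — without a single peach one.
The next draw must be peach, so 268 + 1 = 269.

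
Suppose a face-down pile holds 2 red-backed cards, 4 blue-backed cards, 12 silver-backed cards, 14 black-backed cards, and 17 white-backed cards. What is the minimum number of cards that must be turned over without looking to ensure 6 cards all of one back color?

22

In the worst case we take at most 5 of each back color, but all 2 red-backed and all 4 blue-backed (fewer than 5), giving 2 + 4 + 5 + 5 + 5 = 21.
One more card then forces some back color to 6, so 21 + 1 = 22.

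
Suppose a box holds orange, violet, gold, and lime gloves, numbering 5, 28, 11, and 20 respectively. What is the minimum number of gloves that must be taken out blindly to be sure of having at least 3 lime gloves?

To avoid lime gloves as long as possible, exhaust the other 3 colors first.
The worst case draws every non-lime glove first: 5 + 28 + 11 = 44.
The next 3 draws are then forced to be lime, giving 44 + 3 = 47.

47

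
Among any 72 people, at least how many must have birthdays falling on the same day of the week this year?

There are 7 days of the week, which serve as the pigeonholes.
If each of the 7 days of the week held at most 10, the total would be at most 7 × 10 = 70 < 72, a contradiction.
So at least one holds ⌈72/7⌉ = 11.

11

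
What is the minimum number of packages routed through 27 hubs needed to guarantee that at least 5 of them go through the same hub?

There are 27 hubs acting as pigeonholes.
With 27 × 4 = 108 packages we could place exactly 4 in each, with no class reaching 5.
One more forces some class to hold 5, so 108 + 1 = 109.

109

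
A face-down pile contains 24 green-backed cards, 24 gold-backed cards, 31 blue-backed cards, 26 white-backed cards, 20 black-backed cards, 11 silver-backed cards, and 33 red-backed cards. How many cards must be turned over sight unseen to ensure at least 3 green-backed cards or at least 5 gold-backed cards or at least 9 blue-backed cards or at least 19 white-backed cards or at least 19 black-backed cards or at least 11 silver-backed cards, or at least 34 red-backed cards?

The worst case stops just short of every target: 2 green-backed, 4 gold-backed, 8 blue-backed, 18 white-backed, 18 black-backed, 10 silver-backed, 33 red-backed — 2 + 4 + 8 + 18 + 18 + 10 + 33 = 93 cards.
One more card must push some back color to its target, so 93 + 1 = 94.

94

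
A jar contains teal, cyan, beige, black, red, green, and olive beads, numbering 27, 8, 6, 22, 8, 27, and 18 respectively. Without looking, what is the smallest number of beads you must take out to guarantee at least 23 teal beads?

The worst case draws every non-teal bead first: 8 + 6 + 22 + 8 + 27 + 18 = 89.
The next 23 draws are then forced to be teal, giving 89 + 23 = 112.

112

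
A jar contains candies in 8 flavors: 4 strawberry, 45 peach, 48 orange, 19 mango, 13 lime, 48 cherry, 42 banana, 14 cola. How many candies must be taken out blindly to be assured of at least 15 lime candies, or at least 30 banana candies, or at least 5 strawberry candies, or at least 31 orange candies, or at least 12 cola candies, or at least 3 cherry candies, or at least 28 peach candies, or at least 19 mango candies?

135

The worst case stops just short of every target: 4 strawberry, 27 peach, 30 orange, 18 mango, all 13 lime, 2 cherry, 29 banana, 11 cola — 4 + 27 + 30 + 18 + 13 + 2 + 29 + 11 = 134 candies.
One more candy must push some flavor to its target, so 134 + 1 = 135.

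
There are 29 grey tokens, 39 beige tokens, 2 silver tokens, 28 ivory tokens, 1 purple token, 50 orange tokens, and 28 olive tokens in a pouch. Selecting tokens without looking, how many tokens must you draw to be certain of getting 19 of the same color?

In the worst case we take at most 18 of each color, but all 2 silver and all 1 purple (fewer than 18), giving 18 + 18 + 2 + 18 + 1 + 18 + 18 = 93.
One more token then forces some color to 19, so 93 + 1 = 94.

94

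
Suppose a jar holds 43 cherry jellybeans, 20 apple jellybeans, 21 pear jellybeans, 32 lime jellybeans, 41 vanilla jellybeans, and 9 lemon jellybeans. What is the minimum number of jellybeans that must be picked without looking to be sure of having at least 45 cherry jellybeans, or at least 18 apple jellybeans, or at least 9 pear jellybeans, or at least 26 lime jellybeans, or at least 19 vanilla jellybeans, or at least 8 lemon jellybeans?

119

The worst case stops just short of every target: all 43 cherry, 17 apple, 8 pear, 25 lime, 18 vanilla, 7 lemon — 43 + 17 + 8 + 25 + 18 + 7 = 118 jellybeans.
One more jellybean must push some flavor to its target, so 118 + 1 = 119.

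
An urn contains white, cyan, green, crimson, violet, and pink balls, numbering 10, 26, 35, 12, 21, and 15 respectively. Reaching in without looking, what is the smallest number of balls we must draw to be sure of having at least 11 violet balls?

The worst case draws every non-violet ball first: 10 + 26 + 35 + 12 + 15 = 98.
The next 11 draws are then forced to be violet, giving 98 + 11 = 109.

109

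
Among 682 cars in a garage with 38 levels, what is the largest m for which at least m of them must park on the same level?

If each of the 38 levels held at most 17, the total would be at most 38 × 17 = 646 < 682, a contradiction.
So at least one holds ⌈682/38⌉ = 18.

18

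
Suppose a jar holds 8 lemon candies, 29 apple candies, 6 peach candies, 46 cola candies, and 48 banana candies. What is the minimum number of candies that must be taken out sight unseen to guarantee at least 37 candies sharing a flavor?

116

In the worst case we take at most 36 of each flavor, but all 8 lemon, all 29 apple, and all 6 peach (fewer than 36), giving 8 + 29 + 6 + 36 + 36 = 115.
One more candy then forces some flavor to 37, so 115 + 1 = 116.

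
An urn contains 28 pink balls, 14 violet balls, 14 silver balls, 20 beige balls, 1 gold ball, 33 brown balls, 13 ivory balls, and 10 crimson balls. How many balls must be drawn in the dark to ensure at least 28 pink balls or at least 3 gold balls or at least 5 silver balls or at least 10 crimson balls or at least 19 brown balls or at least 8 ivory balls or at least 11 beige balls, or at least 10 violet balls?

86

The worst case stops just short of every target: 27 pink, 9 violet, 4 silver, 10 beige, all 1 gold, 18 brown, 7 ivory, 9 crimson — 27 + 9 + 4 + 10 + 1 + 18 + 7 + 9 = 85 balls.
One more ball must push some color to its target, so 85 + 1 = 86.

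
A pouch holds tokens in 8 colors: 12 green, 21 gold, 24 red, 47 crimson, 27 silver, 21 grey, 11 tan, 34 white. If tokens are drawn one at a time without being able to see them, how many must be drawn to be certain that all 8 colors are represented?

187

The hardest color to obtain is tan: we could draw every other token first — 197 − 11 = 186 tokens — without a single tan one.
The next draw must be tan, so 186 + 1 = 187.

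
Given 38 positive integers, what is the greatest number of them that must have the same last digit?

4

If each of the 10 possible last digits held at most 3, the total would be at most 10 × 3 = 30 < 38, a contradiction.
So at least one holds ⌈38/10⌉ = 4.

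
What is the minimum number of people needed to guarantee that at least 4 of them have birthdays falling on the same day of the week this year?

There are 7 days of the week acting as pigeonholes.
With 7 × 3 = 21 people we could place exactly 3 in each, with no class reaching 4.
One more forces some class to hold 4, so 21 + 1 = 22.

22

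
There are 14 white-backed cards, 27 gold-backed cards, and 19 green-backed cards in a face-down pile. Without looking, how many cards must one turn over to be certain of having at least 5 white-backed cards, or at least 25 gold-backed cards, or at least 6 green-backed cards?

The worst case stops just short of every target: 4 white-backed, 24 gold-backed, 5 green-backed — 4 + 24 + 5 = 33 cards.
One more card must push some back color to its target, so 33 + 1 = 34.

34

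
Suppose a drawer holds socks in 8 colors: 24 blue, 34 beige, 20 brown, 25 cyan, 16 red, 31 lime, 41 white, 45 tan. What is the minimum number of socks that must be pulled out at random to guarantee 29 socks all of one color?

198

Treat the 8 colors as pigeonholes.
In the worst case we take at most 28 of each color, but all 24 blue, all 20 brown, all 25 cyan, and all 16 red (fewer than 28), giving 24 + 28 + 20 + 25 + 16 + 28 + 28 + 28 = 197.
One more sock then forces some color to 29, so 197 + 1 = 198.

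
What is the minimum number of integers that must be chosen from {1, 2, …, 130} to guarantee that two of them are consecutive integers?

Partition {1, …, 130} into 65 pairs: {1,2}, {3,4}, …, {129,130}.
Choosing 65 integers — say the 65 even numbers 2, 4, …, 130 — takes one from each pair and avoids the property.
Choosing 66 forces two into the same pair by pigeonhole, and those are consecutive. So 66.

66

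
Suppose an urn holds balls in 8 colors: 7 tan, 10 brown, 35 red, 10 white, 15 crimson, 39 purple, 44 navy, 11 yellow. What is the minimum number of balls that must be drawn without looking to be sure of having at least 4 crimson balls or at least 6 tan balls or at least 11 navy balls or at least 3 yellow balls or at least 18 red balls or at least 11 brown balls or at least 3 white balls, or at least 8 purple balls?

The worst case stops just short of every target: 5 tan, 10 brown, 17 red, 2 white, 3 crimson, 7 purple, 10 navy, 2 yellow — 5 + 10 + 17 + 2 + 3 + 7 + 10 + 2 = 56 balls.
One more ball must push some color to its target, so 56 + 1 = 57.

57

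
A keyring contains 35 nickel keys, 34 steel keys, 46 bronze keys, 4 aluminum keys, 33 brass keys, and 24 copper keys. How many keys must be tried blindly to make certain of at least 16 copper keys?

168

The worst case draws every non-copper key first: 35 + 34 + 46 + 4 + 33 = 152.
The next 16 draws are then forced to be copper, giving 152 + 16 = 168.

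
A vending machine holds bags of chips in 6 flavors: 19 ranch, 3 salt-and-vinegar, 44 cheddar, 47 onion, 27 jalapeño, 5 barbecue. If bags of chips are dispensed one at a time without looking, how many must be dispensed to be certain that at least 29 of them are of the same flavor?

In the worst case we take at most 28 of each flavor, but all 19 ranch, all 3 salt-and-vinegar, all 27 jalapeño, and all 5 barbecue (fewer than 28), giving 19 + 3 + 28 + 28 + 27 + 5 = 110.
One more bag of chips then forces some flavor to 29, so 110 + 1 = 111.

111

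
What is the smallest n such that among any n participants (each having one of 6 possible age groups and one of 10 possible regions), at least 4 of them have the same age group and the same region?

181

There are 6 × 10 = 60 (age group, region) combinations acting as pigeonholes.
With 60 × 3 = 180 participants we could place exactly 3 in each, with no (age group, region) pair reaching 4.
One more forces some (age group, region) pair to hold 4, so 180 + 1 = 181.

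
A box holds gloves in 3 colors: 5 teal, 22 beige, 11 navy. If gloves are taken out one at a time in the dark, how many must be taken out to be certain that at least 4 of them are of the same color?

Treat the 3 colors as pigeonholes.
The worst case takes 3 gloves of each color without reaching 4 of any: 3 × 3 = 9.
The next glove must bring some color to 4, so 9 + 1 = 10.

10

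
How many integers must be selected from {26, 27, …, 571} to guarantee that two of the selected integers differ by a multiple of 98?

99

Group the integers by remainder mod 98; there are 98 residue classes, each nonempty in this range.
Choosing one from each class (98 integers) avoids any shared remainder.
One more choice must repeat a class, so two differ by a multiple of 98. Hence 98 + 1 = 99.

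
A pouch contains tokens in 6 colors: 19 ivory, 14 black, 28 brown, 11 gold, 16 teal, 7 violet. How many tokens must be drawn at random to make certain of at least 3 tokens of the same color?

13

The worst case takes 2 tokens of each color without reaching 3 of any: 6 × 2 = 12.
The next token must bring some color to 3, so 12 + 1 = 13.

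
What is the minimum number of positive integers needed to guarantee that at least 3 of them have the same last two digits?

201

There are 100 possible two-digit endings acting as pigeonholes.
With 100 × 2 = 200 positive integers we could place exactly 2 in each, with no class reaching 3.
One more forces some class to hold 3, so 200 + 1 = 201.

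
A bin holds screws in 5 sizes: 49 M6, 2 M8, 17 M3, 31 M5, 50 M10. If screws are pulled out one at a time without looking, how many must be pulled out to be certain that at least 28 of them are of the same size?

In the worst case we take at most 27 of each size, but all 2 M8 and all 17 M3 (fewer than 27), giving 27 + 2 + 17 + 27 + 27 = 100.
One more screw then forces some size to 28, so 100 + 1 = 101.

101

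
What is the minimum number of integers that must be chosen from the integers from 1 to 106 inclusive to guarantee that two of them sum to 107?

54

Partition {1, …, 106} into 53 pairs: {1,106}, {2,105}, …, {53,54}.
Choosing 53 integers — say the integers 1 through 53 — takes one from each pair and avoids the property.
Choosing 54 forces two into the same pair by pigeonhole, and those sum to 107. So 54.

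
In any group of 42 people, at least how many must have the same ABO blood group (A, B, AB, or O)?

11

The 42 people fall into 4 ABO blood groups.
If each of the 4 ABO blood groups held at most 10, the total would be at most 4 × 10 = 40 < 42, a contradiction.
So at least one holds ⌈42/4⌉ = 11.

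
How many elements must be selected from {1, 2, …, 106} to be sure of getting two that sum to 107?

54

Partition {1, …, 106} into 53 pairs: {1,106}, {2,105}, …, {53,54}.
Choosing 53 integers — say the integers 1 through 53 — takes one from each pair and avoids the property.
Choosing 54 forces two into the same pair by pigeonhole, and those sum to 107. So 54.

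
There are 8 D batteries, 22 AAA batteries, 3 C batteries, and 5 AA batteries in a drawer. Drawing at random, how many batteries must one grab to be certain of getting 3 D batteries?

The worst case draws every non-D battery first: 22 + 3 + 5 = 30.
The next 3 draws are then forced to be D, giving 30 + 3 = 33.

33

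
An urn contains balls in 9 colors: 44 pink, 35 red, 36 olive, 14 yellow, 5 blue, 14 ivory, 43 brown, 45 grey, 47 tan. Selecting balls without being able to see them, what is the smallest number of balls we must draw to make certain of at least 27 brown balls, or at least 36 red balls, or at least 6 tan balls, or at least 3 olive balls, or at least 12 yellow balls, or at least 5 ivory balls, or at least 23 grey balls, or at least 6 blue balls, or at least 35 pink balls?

The worst case stops just short of every target: 34 pink, 35 red, 2 olive, 11 yellow, 5 blue, 4 ivory, 26 brown, 22 grey, 5 tan — 34 + 35 + 2 + 11 + 5 + 4 + 26 + 22 + 5 = 144 balls.
One more ball must push some color to its target, so 144 + 1 = 145.

145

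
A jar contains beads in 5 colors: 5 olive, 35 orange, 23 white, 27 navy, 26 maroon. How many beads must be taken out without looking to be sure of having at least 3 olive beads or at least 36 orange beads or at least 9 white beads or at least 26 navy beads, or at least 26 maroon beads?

96

The worst case stops just short of every target: 2 olive, 35 orange, 8 white, 25 navy, 25 maroon — 2 + 35 + 8 + 25 + 25 = 95 beads.
One more bead must push some color to its target, so 95 + 1 = 96.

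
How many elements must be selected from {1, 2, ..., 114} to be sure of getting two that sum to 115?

58

Partition {1, …, 114} into 57 pairs: {1,114}, {2,113}, …, {57,58}.
Choosing 57 integers — say the integers 1 through 57 — takes one from each pair and avoids the property.
Choosing 58 forces two into the same pair by pigeonhole, and those sum to 115. So 58.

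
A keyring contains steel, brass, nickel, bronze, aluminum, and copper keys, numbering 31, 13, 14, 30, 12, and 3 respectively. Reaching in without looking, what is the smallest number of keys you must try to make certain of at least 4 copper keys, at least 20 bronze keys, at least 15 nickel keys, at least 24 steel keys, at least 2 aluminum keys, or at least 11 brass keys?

71

The worst case stops just short of every target: 23 steel, 10 brass, 14 nickel, 19 bronze, 1 aluminum, 3 copper — 23 + 10 + 14 + 19 + 1 + 3 = 70 keys.
One more key must push some type to its target, so 70 + 1 = 71.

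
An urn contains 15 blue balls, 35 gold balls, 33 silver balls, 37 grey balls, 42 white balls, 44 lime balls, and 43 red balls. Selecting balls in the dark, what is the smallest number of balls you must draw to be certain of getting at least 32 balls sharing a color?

Treat the 7 colors as pigeonholes.
In the worst case we take at most 31 of each color, but all 15 blue (fewer than 31), giving 15 + 31 + 31 + 31 + 31 + 31 + 31 = 201.
One more ball then forces some color to 32, so 201 + 1 = 202.

202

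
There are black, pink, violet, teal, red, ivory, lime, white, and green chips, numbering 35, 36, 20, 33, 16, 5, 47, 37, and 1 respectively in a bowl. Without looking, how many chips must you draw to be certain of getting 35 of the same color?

212

In the worst case we take at most 34 of each color, but all 20 violet, all 33 teal, all 16 red, all 5 ivory, and all 1 green (fewer than 34), giving 34 + 34 + 20 + 33 + 16 + 5 + 34 + 34 + 1 = 211.
One more chip then forces some color to 35, so 211 + 1 = 212.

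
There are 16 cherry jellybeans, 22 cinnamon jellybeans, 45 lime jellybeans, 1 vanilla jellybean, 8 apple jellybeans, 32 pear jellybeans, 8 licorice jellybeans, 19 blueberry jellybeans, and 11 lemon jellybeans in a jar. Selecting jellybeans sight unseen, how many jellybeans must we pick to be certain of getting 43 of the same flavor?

In the worst case we take at most 42 of each flavor, but all 16 cherry, all 22 cinnamon, all 1 vanilla, all 8 apple, all 32 pear, all 8 licorice, all 19 blueberry, and all 11 lemon (fewer than 42), giving 16 + 22 + 42 + 1 + 8 + 32 + 8 + 19 + 11 = 159.
One more jellybean then forces some flavor to 43, so 159 + 1 = 160.

160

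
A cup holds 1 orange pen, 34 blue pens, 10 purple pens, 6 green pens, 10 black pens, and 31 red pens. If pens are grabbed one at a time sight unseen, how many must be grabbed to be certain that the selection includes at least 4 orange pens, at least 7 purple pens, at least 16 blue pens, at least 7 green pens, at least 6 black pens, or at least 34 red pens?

The worst case stops just short of every target: all 1 orange, 15 blue, 6 purple, 6 green, 5 black, all 31 red — 1 + 15 + 6 + 6 + 5 + 31 = 64 pens.
One more pen must push some ink color to its target, so 64 + 1 = 65.

65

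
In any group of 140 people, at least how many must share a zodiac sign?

There are 12 zodiac signs, which serve as the pigeonholes.
If each of the 12 zodiac signs held at most 11, the total would be at most 12 × 11 = 132 < 140, a contradiction.
So at least one holds ⌈140/12⌉ = 12.

12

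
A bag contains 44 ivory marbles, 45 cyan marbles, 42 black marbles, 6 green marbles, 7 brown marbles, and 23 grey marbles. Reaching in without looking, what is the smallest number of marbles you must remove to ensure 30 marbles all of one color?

In the worst case we take at most 29 of each color, but all 6 green, all 7 brown, and all 23 grey (fewer than 29), giving 29 + 29 + 29 + 6 + 7 + 23 = 123.
One more marble then forces some color to 30, so 123 + 1 = 124.

124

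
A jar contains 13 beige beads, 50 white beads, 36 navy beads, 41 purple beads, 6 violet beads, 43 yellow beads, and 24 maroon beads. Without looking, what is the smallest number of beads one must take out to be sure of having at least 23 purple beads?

195

To avoid purple beads as long as possible, exhaust the other 6 colors first.
The worst case draws every non-purple bead first: 13 + 50 + 36 + 6 + 43 + 24 = 172.
The next 23 draws are then forced to be purple, giving 172 + 23 = 195.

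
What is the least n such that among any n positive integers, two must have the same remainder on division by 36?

Two integers differ by a multiple of 36 exactly when they share a remainder mod 36.
There are 36 residue classes mod 36, so 36 integers can all lie in distinct classes.
One more integer must repeat a residue, giving a difference divisible by 36. So n = 36 + 1 = 37.

37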